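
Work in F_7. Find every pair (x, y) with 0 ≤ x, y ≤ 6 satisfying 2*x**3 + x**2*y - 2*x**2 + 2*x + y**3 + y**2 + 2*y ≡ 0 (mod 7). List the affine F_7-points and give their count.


Affine F_7-points: {(0, 0), (0, 3), (1, 1), (3, 0), (5, 0)}; count = 5.

For each of the 49 pairs (x, y) ∈ F_7², evaluate f(x, y) mod 7. Record the zeros.
  x = 0: [0↦0, 1↦4, 2↦2, 3↦0, 4↦4, 5↦6, 6↦5]  zeros at y ∈ {0, 3}
  x = 1: [0↦2, 1↦0, 2↦6, 3↦5, 4↦3, 5↦6, 6↦6]  zeros at y ∈ {1}
  x = 2: [0↦5, 1↦6, 2↦1, 3↦3, 4↦4, 5↦3, 6↦6]  zeros at y ∈ ∅
  x = 3: [0↦0, 1↦6, 2↦6, 3↦6, 4↦5, 5↦2, 6↦3]  zeros at y ∈ {0}
  x = 4: [0↦6, 1↦5, 2↦5, 3↦5, 4↦4, 5↦1, 6↦2]  zeros at y ∈ ∅
  x = 5: [0↦0, 1↦1, 2↦3, 3↦5, 4↦6, 5↦5, 6↦1]  zeros at y ∈ {0}
  x = 6: [0↦1, 1↦6, 2↦5, 3↦4, 4↦2, 5↦5, 6↦5]  zeros at y ∈ ∅
Collecting zeros: affine points = {(0, 0), (0, 3), (1, 1), (3, 0), (5, 0)}.
Total count |C(F_7)_aff| = 5.


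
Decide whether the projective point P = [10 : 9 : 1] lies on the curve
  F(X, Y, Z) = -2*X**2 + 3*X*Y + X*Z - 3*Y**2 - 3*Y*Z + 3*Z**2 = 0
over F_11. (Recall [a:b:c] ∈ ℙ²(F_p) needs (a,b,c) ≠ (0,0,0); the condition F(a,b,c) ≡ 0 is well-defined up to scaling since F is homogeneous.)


F(10,9,1) ≡ 0 (mod 11); P is on the curve.

Evaluate F(10, 9, 1) term-by-term (mod 11).
  -2*X**2 ↦ -2·100·1·1 = -200
  3*X*Y ↦ 3·10·9·1 = 270
  X*Z ↦ 1·10·1·1 = 10
  -3*Y**2 ↦ -3·1·81·1 = -243
  -3*Y*Z ↦ -3·1·9·1 = -27
  3*Z**2 ↦ 3·1·1·1 = 3
Sum: F(10, 9, 1) = (-200) + (270) + (10) + (-243) + (-27) + (3) = -187.
Reducing mod 11: -187 ≡ 0 (mod 11).
Since F(a, b, c) ≡ 0 (mod 11), P lies on the curve.


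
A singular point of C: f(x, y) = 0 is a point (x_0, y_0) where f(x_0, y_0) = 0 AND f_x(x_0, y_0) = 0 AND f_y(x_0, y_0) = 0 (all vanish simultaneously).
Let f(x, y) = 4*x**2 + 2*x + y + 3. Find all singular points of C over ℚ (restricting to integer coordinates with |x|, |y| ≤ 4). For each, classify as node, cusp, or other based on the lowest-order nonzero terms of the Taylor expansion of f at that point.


No singular points in the scanned grid; C is smooth there.

Compute partial derivatives:
  f_x = 8*x + 2.
  f_y = 1.
f_y = 1 is a nonzero constant, so f_y never vanishes: no point (x, y) can satisfy f = f_x = f_y = 0. In particular no (x, y) ∈ {−4, ..., 4}² is singular; the curve is smooth.


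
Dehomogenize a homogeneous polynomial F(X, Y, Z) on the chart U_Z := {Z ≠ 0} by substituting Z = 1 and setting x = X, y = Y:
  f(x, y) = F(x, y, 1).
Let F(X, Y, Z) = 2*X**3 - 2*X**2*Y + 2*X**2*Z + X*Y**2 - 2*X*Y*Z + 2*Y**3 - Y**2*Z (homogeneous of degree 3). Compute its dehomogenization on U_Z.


f(x, y) = 2*x**3 - 2*x**2*y + 2*x**2 + x*y**2 - 2*x*y + 2*y**3 - y**2

On U_Z we set Z = 1. Each monomial c·X^i·Y^j·Z^k in F becomes c·x^i·y^j·1^k = c·x^i·y^j.
Substituting Z = 1: F(X, Y, 1) = 2*x**3 - 2*x**2*y + 2*x**2 + x*y**2 - 2*x*y + 2*y**3 - y**2.
Note: deg(f) ≤ deg(F) = 3; strict inequality happens when F is divisible by Z (lost terms).


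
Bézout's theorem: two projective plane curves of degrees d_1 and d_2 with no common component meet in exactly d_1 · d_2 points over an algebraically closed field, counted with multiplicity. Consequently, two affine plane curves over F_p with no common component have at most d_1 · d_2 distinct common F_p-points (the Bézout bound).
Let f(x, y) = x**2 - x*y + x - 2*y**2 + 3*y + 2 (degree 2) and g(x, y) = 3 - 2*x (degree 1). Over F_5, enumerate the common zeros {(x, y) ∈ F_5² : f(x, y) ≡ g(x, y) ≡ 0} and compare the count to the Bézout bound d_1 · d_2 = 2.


Common zeros: ∅; count = 0; Bézout bound = 2.

deg(f) = 2, deg(g) = 1, so Bézout bound = 2.
Scan x ∈ F_5. For each x, list the y ∈ F_5 with f(x, y) ≡ 0 and those with g(x, y) ≡ 0 (mod 5); the common zeros in that column are the intersection.
  x = 0: f ≡ 0 at y ∈ {2}; g ≡ 0 at y ∈ ∅; common: ∅.
  x = 1: f ≡ 0 at y ∈ {2, 4}; g ≡ 0 at y ∈ ∅; common: ∅.
  x = 2: f ≡ 0 at y ∈ {4}; g ≡ 0 at y ∈ ∅; common: ∅.
  x = 3: f ≡ 0 at y ∈ ∅; g ≡ 0 at y ∈ ∅; common: ∅.
  x = 4: f ≡ 0 at y ∈ ∅; g ≡ 0 at y ∈ {0, 1, 2, 3, 4}; common: ∅.
Collecting: common zeros = ∅, so the count is 0.
Comparison with the Bézout bound: 0 ≤ 2 = deg(f)·deg(g), as expected for curves with no common component (the affine F_5-count falls short of the bound because intersections may lie at infinity, over extension fields, or carry multiplicity).


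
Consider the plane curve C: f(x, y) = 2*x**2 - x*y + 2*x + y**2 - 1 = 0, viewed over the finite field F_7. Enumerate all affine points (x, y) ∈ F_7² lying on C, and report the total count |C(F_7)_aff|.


Affine F_7-points: {(0, 1), (0, 6), (2, 3), (2, 6), (3, 1), (3, 2), (4, 2)}; count = 7.

For each of the 49 pairs (x, y) ∈ F_7², evaluate f(x, y) mod 7. Record the zeros.
  x = 0: [0↦6, 1↦0, 2↦3, 3↦1, 4↦1, 5↦3, 6↦0]  zeros at y ∈ {1, 6}
  x = 1: [0↦3, 1↦3, 2↦5, 3↦2, 4↦1, 5↦2, 6↦5]  zeros at y ∈ ∅
  x = 2: [0↦4, 1↦3, 2↦4, 3↦0, 4↦5, 5↦5, 6↦0]  zeros at y ∈ {3, 6}
  x = 3: [0↦2, 1↦0, 2↦0, 3↦2, 4↦6, 5↦5, 6↦6]  zeros at y ∈ {1, 2}
  x = 4: [0↦4, 1↦1, 2↦0, 3↦1, 4↦4, 5↦2, 6↦2]  zeros at y ∈ {2}
  x = 5: [0↦3, 1↦6, 2↦4, 3↦4, 4↦6, 5↦3, 6↦2]  zeros at y ∈ ∅
  x = 6: [0↦6, 1↦1, 2↦5, 3↦4, 4↦5, 5↦1, 6↦6]  zeros at y ∈ ∅
Collecting zeros: affine points = {(0, 1), (0, 6), (2, 3), (2, 6), (3, 1), (3, 2), (4, 2)}.
Total count |C(F_7)_aff| = 7.


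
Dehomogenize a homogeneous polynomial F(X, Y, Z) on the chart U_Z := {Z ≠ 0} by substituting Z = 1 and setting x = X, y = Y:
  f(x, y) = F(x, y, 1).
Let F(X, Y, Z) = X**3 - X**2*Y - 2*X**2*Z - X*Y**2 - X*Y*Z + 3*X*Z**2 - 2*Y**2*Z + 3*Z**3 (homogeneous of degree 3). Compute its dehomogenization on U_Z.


f(x, y) = x**3 - x**2*y - 2*x**2 - x*y**2 - x*y + 3*x - 2*y**2 + 3

On U_Z we set Z = 1. Each monomial c·X^i·Y^j·Z^k in F becomes c·x^i·y^j·1^k = c·x^i·y^j.
Substituting Z = 1: F(X, Y, 1) = x**3 - x**2*y - 2*x**2 - x*y**2 - x*y + 3*x - 2*y**2 + 3.
Note: deg(f) ≤ deg(F) = 3; strict inequality happens when F is divisible by Z (lost terms).


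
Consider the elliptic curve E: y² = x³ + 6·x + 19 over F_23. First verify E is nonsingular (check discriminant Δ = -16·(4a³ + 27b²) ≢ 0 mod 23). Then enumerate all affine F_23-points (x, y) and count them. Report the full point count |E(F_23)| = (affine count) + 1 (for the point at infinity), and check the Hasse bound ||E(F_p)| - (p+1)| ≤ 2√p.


Affine points = {(1, 7), (1, 16), (2, 4), (2, 19), (3, 8), (3, 15), (5, 6), (5, 17), (6, 8), (6, 15), (7, 6), (7, 17), (8, 2), (8, 21), (11, 6), (11, 17), (12, 5), (12, 18), (14, 8), (14, 15), (16, 5), (16, 18), (18, 5), (18, 18), (19, 0), (22, 9), (22, 14)}; affine count = 27; |E(F_23)| = 28.

Discriminant check: Δ ∝ 4a³ + 27b² = 4·6³ + 27·19² = 4·216 + 27·361 ≡ 8 (mod 23). Nonzero ⇒ E is nonsingular.
For each x ∈ F_23, compute rhs = x³ + 6·x + 19 mod 23, then count y ∈ F_23 with y² ≡ rhs.
  x = 0: rhs = 19, matching y values: none (0 points).
  x = 1: rhs = 3, matching y values: 7, 16 (2 points).
  x = 2: rhs = 16, matching y values: 4, 19 (2 points).
  x = 3: rhs = 18, matching y values: 8, 15 (2 points).
  x = 4: rhs = 15, matching y values: none (0 points).
  x = 5: rhs = 13, matching y values: 6, 17 (2 points).
  x = 6: rhs = 18, matching y values: 8, 15 (2 points).
  x = 7: rhs = 13, matching y values: 6, 17 (2 points).
  x = 8: rhs = 4, matching y values: 2, 21 (2 points).
  x = 9: rhs = 20, matching y values: none (0 points).
  x = 10: rhs = 21, matching y values: none (0 points).
  x = 11: rhs = 13, matching y values: 6, 17 (2 points).
  x = 12: rhs = 2, matching y values: 5, 18 (2 points).
  x = 13: rhs = 17, matching y values: none (0 points).
  x = 14: rhs = 18, matching y values: 8, 15 (2 points).
  x = 15: rhs = 11, matching y values: none (0 points).
  x = 16: rhs = 2, matching y values: 5, 18 (2 points).
  x = 17: rhs = 20, matching y values: none (0 points).
  x = 18: rhs = 2, matching y values: 5, 18 (2 points).
  x = 19: rhs = 0, matching y values: 0 (1 points).
  x = 20: rhs = 20, matching y values: none (0 points).
  x = 21: rhs = 22, matching y values: none (0 points).
  x = 22: rhs = 12, matching y values: 9, 14 (2 points).
Total affine count: 27.
Full point count |E(F_23)| = 27 + 1 = 28.
Hasse bound: |28 − (23+1)| = |4| = 4 ≤ 2√23 ≈ 9.5917 ✓.


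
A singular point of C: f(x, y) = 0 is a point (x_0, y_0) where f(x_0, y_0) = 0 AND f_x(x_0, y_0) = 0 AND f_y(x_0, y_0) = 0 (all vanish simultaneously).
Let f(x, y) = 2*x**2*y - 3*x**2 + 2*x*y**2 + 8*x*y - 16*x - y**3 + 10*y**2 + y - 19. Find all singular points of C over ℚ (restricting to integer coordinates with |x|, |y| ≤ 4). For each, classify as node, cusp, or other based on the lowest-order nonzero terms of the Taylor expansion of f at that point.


Singular points: {(-3, 1)}; classification: node.

Compute partial derivatives:
  f_x = 4*x*y - 6*x + 2*y**2 + 8*y - 16.
  f_y = 2*x**2 + 4*x*y + 8*x - 3*y**2 + 20*y + 1.
Scan x_0 ∈ {−4, ..., 4}. For each x_0, f_y(x_0, y) is a polynomial in y; find its integer roots y ∈ {−4, ..., 4}, then test f_x and f at those candidates.
  x = -4: f_y(-4, y) = -3*y**2 + 4*y + 1; no integer root y with |y| ≤ 4.
  x = -3: f_y(-3, y) = -3*y**2 + 8*y - 5; vanishes at y ∈ {1}. (-3, 1): f_x = 0, f = 0 — SINGULAR.
  x = -2: f_y(-2, y) = -3*y**2 + 12*y - 7; no integer root y with |y| ≤ 4.
  x = -1: f_y(-1, y) = -3*y**2 + 16*y - 5; no integer root y with |y| ≤ 4.
  x = 0: f_y(0, y) = -3*y**2 + 20*y + 1; no integer root y with |y| ≤ 4.
  x = 1: f_y(1, y) = -3*y**2 + 24*y + 11; no integer root y with |y| ≤ 4.
  x = 2: f_y(2, y) = -3*y**2 + 28*y + 25; no integer root y with |y| ≤ 4.
  x = 3: f_y(3, y) = -3*y**2 + 32*y + 43; no integer root y with |y| ≤ 4.
  x = 4: f_y(4, y) = -3*y**2 + 36*y + 65; no integer root y with |y| ≤ 4.
Only singular point on the grid: (-3, 1).
Classify: substitute x = -3 + u, y = 1 + v and expand: f = 2*u**2*v - u**2 + 2*u*v**2 - v**3 + v**2.
No constant or linear terms (consistent with a singular point). Quadratic part: -u**2 + v**2. Cubic part: 2*u**2*v + 2*u*v**2 - v**3.
The quadratic part v**2 - u**2 = (v − u)(v + u) splits into two distinct linear factors, so there are two distinct tangent lines y − 1 = ±(x − -3) — this is a node (ordinary double point).
Classification: node.


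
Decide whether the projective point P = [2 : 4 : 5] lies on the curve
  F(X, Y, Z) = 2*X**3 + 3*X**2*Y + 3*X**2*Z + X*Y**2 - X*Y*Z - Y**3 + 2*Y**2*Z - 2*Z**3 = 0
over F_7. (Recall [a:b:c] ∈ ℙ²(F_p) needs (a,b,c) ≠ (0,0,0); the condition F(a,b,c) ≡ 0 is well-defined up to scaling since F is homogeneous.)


F(2,4,5) ≡ 4 (mod 7); P is NOT on the curve.

Evaluate F(2, 4, 5) term-by-term (mod 7).
  2*X**3 ↦ 2·8·1·1 = 16
  3*X**2*Y ↦ 3·4·4·1 = 48
  3*X**2*Z ↦ 3·4·1·5 = 60
  X*Y**2 ↦ 1·2·16·1 = 32
  -X*Y*Z ↦ -1·2·4·5 = -40
  -Y**3 ↦ -1·1·64·1 = -64
  2*Y**2*Z ↦ 2·1·16·5 = 160
  -2*Z**3 ↦ -2·1·1·125 = -250
Sum: F(2, 4, 5) = (16) + (48) + (60) + (32) + (-40) + (-64) + (160) + (-250) = -38.
Reducing mod 7: -38 ≡ 4 (mod 7).
Since F(a, b, c) ≡ 4 ≠ 0 (mod 7), P does NOT lie on the curve.


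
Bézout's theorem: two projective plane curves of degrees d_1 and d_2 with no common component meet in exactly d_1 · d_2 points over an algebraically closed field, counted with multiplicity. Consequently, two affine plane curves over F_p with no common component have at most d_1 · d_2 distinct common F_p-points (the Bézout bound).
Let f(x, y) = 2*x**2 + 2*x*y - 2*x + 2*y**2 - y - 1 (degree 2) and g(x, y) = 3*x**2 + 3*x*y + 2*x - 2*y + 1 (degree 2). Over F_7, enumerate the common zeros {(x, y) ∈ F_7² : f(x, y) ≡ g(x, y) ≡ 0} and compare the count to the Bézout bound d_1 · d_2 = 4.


Common zeros: ∅; count = 0; Bézout bound = 4.

deg(f) = 2, deg(g) = 2, so Bézout bound = 4.
Scan x ∈ F_7. For each x, list the y ∈ F_7 with f(x, y) ≡ 0 and those with g(x, y) ≡ 0 (mod 7); the common zeros in that column are the intersection.
  x = 0: f ≡ 0 at y ∈ {1, 3}; g ≡ 0 at y ∈ {4}; common: ∅.
  x = 1: f ≡ 0 at y ∈ {4, 6}; g ≡ 0 at y ∈ {1}; common: ∅.
  x = 2: f ≡ 0 at y ∈ ∅; g ≡ 0 at y ∈ {1}; common: ∅.
  x = 3: f ≡ 0 at y ∈ {4}; g ≡ 0 at y ∈ ∅; common: ∅.
  x = 4: f ≡ 0 at y ∈ ∅; g ≡ 0 at y ∈ {2}; common: ∅.
  x = 5: f ≡ 0 at y ∈ {3}; g ≡ 0 at y ∈ {2}; common: ∅.
  x = 6: f ≡ 0 at y ∈ ∅; g ≡ 0 at y ∈ {6}; common: ∅.
Collecting: common zeros = ∅, so the count is 0.
Comparison with the Bézout bound: 0 ≤ 4 = deg(f)·deg(g), as expected for curves with no common component (the affine F_7-count falls short of the bound because intersections may lie at infinity, over extension fields, or carry multiplicity).


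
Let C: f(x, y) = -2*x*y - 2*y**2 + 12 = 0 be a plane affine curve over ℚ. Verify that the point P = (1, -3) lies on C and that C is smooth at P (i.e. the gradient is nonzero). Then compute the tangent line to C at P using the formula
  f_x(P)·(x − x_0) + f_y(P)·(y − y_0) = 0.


Tangent line at P: 6*x + 10*y + 24 = 0.

Step 1: f(1, -3) = 0, so P lies on C.
Step 2: partial derivatives
  f_x(x, y) = -2*y, f_y(x, y) = -2*x - 4*y.
  f_x(P) = 6, f_y(P) = 10 (gradient nonzero, so P is smooth).
Step 3: tangent line at P: 6·(x − 1) + 10·(y − -3) = 0.
Expanding: 6*x + 10*y + 24 = 0.


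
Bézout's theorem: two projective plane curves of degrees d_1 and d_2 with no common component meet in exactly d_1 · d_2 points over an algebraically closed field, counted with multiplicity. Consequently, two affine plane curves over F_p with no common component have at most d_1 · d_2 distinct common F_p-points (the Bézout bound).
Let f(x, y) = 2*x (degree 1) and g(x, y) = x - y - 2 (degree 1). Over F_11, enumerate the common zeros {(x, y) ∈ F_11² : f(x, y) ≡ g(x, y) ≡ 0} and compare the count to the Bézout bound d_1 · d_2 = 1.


Common zeros: {(0, 9)}; count = 1; Bézout bound = 1.

deg(f) = 1, deg(g) = 1, so Bézout bound = 1.
Scan x ∈ F_11. For each x, list the y ∈ F_11 with f(x, y) ≡ 0 and those with g(x, y) ≡ 0 (mod 11); the common zeros in that column are the intersection.
  x = 0: f ≡ 0 at y ∈ {0, 1, 2, 3, 4, 5, 6, 7, 8, 9, 10}; g ≡ 0 at y ∈ {9}; common: {9}.
  x = 1: f ≡ 0 at y ∈ ∅; g ≡ 0 at y ∈ {10}; common: ∅.
  x = 2: f ≡ 0 at y ∈ ∅; g ≡ 0 at y ∈ {0}; common: ∅.
  x = 3: f ≡ 0 at y ∈ ∅; g ≡ 0 at y ∈ {1}; common: ∅.
  x = 4: f ≡ 0 at y ∈ ∅; g ≡ 0 at y ∈ {2}; common: ∅.
  x = 5: f ≡ 0 at y ∈ ∅; g ≡ 0 at y ∈ {3}; common: ∅.
  x = 6: f ≡ 0 at y ∈ ∅; g ≡ 0 at y ∈ {4}; common: ∅.
  x = 7: f ≡ 0 at y ∈ ∅; g ≡ 0 at y ∈ {5}; common: ∅.
  x = 8: f ≡ 0 at y ∈ ∅; g ≡ 0 at y ∈ {6}; common: ∅.
  x = 9: f ≡ 0 at y ∈ ∅; g ≡ 0 at y ∈ {7}; common: ∅.
  x = 10: f ≡ 0 at y ∈ ∅; g ≡ 0 at y ∈ {8}; common: ∅.
Collecting: common zeros = {(0, 9)}, so the count is 1.
Comparison with the Bézout bound: 1 ≤ 1 = deg(f)·deg(g), as expected for curves with no common component (the bound is attained).


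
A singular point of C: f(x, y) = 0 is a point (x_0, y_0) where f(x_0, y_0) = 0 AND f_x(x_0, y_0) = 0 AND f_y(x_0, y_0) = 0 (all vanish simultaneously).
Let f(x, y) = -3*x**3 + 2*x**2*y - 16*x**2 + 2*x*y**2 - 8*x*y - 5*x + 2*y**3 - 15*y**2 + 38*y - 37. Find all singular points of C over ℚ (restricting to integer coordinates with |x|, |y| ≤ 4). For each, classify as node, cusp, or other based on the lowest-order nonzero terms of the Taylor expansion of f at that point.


Singular points: {(-1, 3)}; classification: node.

Compute partial derivatives:
  f_x = -9*x**2 + 4*x*y - 32*x + 2*y**2 - 8*y - 5.
  f_y = 2*x**2 + 4*x*y - 8*x + 6*y**2 - 30*y + 38.
Scan x_0 ∈ {−4, ..., 4}. For each x_0, f_y(x_0, y) is a polynomial in y; find its integer roots y ∈ {−4, ..., 4}, then test f_x and f at those candidates.
  x = -4: f_y(-4, y) = 6*y**2 - 46*y + 102; no integer root y with |y| ≤ 4.
  x = -3: f_y(-3, y) = 6*y**2 - 42*y + 80; no integer root y with |y| ≤ 4.
  x = -2: f_y(-2, y) = 6*y**2 - 38*y + 62; no integer root y with |y| ≤ 4.
  x = -1: f_y(-1, y) = 6*y**2 - 34*y + 48; vanishes at y ∈ {3}. (-1, 3): f_x = 0, f = 0 — SINGULAR.
  x = 0: f_y(0, y) = 6*y**2 - 30*y + 38; no integer root y with |y| ≤ 4.
  x = 1: f_y(1, y) = 6*y**2 - 26*y + 32; no integer root y with |y| ≤ 4.
  x = 2: f_y(2, y) = 6*y**2 - 22*y + 30; no integer root y with |y| ≤ 4.
  x = 3: f_y(3, y) = 6*y**2 - 18*y + 32; no integer root y with |y| ≤ 4.
  x = 4: f_y(4, y) = 6*y**2 - 14*y + 38; no integer root y with |y| ≤ 4.
Only singular point on the grid: (-1, 3).
Classify: substitute x = -1 + u, y = 3 + v and expand: f = -3*u**3 + 2*u**2*v - u**2 + 2*u*v**2 + 2*v**3 + v**2.
No constant or linear terms (consistent with a singular point). Quadratic part: -u**2 + v**2. Cubic part: -3*u**3 + 2*u**2*v + 2*u*v**2 + 2*v**3.
The quadratic part v**2 - u**2 = (v − u)(v + u) splits into two distinct linear factors, so there are two distinct tangent lines y − 3 = ±(x − -1) — this is a node (ordinary double point).
Classification: node.


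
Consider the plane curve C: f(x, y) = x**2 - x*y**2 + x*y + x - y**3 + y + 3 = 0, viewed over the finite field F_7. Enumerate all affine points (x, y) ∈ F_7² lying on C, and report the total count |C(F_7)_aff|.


Affine F_7-points: {(0, 3), (5, 3)}; count = 2.

For each of the 49 pairs (x, y) ∈ F_7², evaluate f(x, y) mod 7. Record the zeros.
  x = 0: [0↦3, 1↦3, 2↦4, 3↦0, 4↦6, 5↦2, 6↦3]  zeros at y ∈ {3}
  x = 1: [0↦5, 1↦5, 2↦4, 3↦3, 4↦3, 5↦5, 6↦3]  zeros at y ∈ ∅
  x = 2: [0↦2, 1↦2, 2↦6, 3↦1, 4↦2, 5↦3, 6↦5]  zeros at y ∈ ∅
  x = 3: [0↦1, 1↦1, 2↦3, 3↦1, 4↦3, 5↦3, 6↦2]  zeros at y ∈ ∅
  x = 4: [0↦2, 1↦2, 2↦2, 3↦3, 4↦6, 5↦5, 6↦1]  zeros at y ∈ ∅
  x = 5: [0↦5, 1↦5, 2↦3, 3↦0, 4↦4, 5↦2, 6↦2]  zeros at y ∈ {3}
  x = 6: [0↦3, 1↦3, 2↦6, 3↦6, 4↦4, 5↦1, 6↦5]  zeros at y ∈ ∅
Collecting zeros: affine points = {(0, 3), (5, 3)}.
Total count |C(F_7)_aff| = 2.


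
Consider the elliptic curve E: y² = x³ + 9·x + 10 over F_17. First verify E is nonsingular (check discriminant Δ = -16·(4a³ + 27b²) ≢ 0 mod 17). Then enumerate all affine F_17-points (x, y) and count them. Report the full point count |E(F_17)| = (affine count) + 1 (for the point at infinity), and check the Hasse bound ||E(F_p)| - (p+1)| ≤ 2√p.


Affine points = {(2, 6), (2, 11), (3, 8), (3, 9), (4, 5), (4, 12), (6, 5), (6, 12), (7, 5), (7, 12), (8, 4), (8, 13), (9, 2), (9, 15), (15, 1), (15, 16), (16, 0)}; affine count = 17; |E(F_17)| = 18.

Discriminant check: Δ ∝ 4a³ + 27b² = 4·9³ + 27·10² = 4·729 + 27·100 ≡ 6 (mod 17). Nonzero ⇒ E is nonsingular.
For each x ∈ F_17, compute rhs = x³ + 9·x + 10 mod 17, then count y ∈ F_17 with y² ≡ rhs.
  x = 0: rhs = 10, matching y values: none (0 points).
  x = 1: rhs = 3, matching y values: none (0 points).
  x = 2: rhs = 2, matching y values: 6, 11 (2 points).
  x = 3: rhs = 13, matching y values: 8, 9 (2 points).
  x = 4: rhs = 8, matching y values: 5, 12 (2 points).
  x = 5: rhs = 10, matching y values: none (0 points).
  x = 6: rhs = 8, matching y values: 5, 12 (2 points).
  x = 7: rhs = 8, matching y values: 5, 12 (2 points).
  x = 8: rhs = 16, matching y values: 4, 13 (2 points).
  x = 9: rhs = 4, matching y values: 2, 15 (2 points).
  x = 10: rhs = 12, matching y values: none (0 points).
  x = 11: rhs = 12, matching y values: none (0 points).
  x = 12: rhs = 10, matching y values: none (0 points).
  x = 13: rhs = 12, matching y values: none (0 points).
  x = 14: rhs = 7, matching y values: none (0 points).
  x = 15: rhs = 1, matching y values: 1, 16 (2 points).
  x = 16: rhs = 0, matching y values: 0 (1 points).
Total affine count: 17.
Full point count |E(F_17)| = 17 + 1 = 18.
Hasse bound: |18 − (17+1)| = |0| = 0 ≤ 2√17 ≈ 8.2462 ✓.


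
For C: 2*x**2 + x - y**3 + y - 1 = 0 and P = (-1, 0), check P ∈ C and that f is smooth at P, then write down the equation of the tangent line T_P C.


Tangent line at P: -3*x + y - 3 = 0.

Step 1: f(-1, 0) = 0, so P lies on C.
Step 2: partial derivatives
  f_x(x, y) = 4*x + 1, f_y(x, y) = 1 - 3*y**2.
  f_x(P) = -3, f_y(P) = 1 (gradient nonzero, so P is smooth).
Step 3: tangent line at P: -3·(x − -1) + 1·(y − 0) = 0.
Expanding: -3*x + y - 3 = 0.


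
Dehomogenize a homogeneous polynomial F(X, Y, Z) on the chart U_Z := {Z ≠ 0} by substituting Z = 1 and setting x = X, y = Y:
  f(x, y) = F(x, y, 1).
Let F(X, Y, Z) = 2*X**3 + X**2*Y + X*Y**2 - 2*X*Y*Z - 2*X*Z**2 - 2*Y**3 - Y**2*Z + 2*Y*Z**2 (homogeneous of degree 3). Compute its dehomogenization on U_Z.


f(x, y) = 2*x**3 + x**2*y + x*y**2 - 2*x*y - 2*x - 2*y**3 - y**2 + 2*y

On U_Z we set Z = 1. Each monomial c·X^i·Y^j·Z^k in F becomes c·x^i·y^j·1^k = c·x^i·y^j.
Substituting Z = 1: F(X, Y, 1) = 2*x**3 + x**2*y + x*y**2 - 2*x*y - 2*x - 2*y**3 - y**2 + 2*y.
Note: deg(f) ≤ deg(F) = 3; strict inequality happens when F is divisible by Z (lost terms).


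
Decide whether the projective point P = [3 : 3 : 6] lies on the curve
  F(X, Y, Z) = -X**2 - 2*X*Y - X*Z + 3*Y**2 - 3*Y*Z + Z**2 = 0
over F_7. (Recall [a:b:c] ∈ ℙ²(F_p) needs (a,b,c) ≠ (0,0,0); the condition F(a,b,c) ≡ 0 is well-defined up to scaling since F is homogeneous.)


F(3,3,6) ≡ 6 (mod 7); P is NOT on the curve.

Evaluate F(3, 3, 6) term-by-term (mod 7).
  -X**2 ↦ -1·9·1·1 = -9
  -2*X*Y ↦ -2·3·3·1 = -18
  -X*Z ↦ -1·3·1·6 = -18
  3*Y**2 ↦ 3·1·9·1 = 27
  -3*Y*Z ↦ -3·1·3·6 = -54
  Z**2 ↦ 1·1·1·36 = 36
Sum: F(3, 3, 6) = (-9) + (-18) + (-18) + (27) + (-54) + (36) = -36.
Reducing mod 7: -36 ≡ 6 (mod 7).
Since F(a, b, c) ≡ 6 ≠ 0 (mod 7), P does NOT lie on the curve.


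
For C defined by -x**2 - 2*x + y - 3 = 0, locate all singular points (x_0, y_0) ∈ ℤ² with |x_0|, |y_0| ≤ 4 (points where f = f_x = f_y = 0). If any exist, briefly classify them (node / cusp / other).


No singular points in the scanned grid; C is smooth there.

Compute partial derivatives:
  f_x = -2*x - 2.
  f_y = 1.
f_y = 1 is a nonzero constant, so f_y never vanishes: no point (x, y) can satisfy f = f_x = f_y = 0. In particular no (x, y) ∈ {−4, ..., 4}² is singular; the curve is smooth.


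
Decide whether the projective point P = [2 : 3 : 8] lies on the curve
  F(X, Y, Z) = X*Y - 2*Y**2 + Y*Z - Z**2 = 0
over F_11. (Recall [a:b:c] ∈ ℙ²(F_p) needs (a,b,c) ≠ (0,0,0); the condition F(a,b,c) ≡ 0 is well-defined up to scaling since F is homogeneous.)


F(2,3,8) ≡ 3 (mod 11); P is NOT on the curve.

Evaluate F(2, 3, 8) term-by-term (mod 11).
  X*Y ↦ 1·2·3·1 = 6
  -2*Y**2 ↦ -2·1·9·1 = -18
  Y*Z ↦ 1·1·3·8 = 24
  -Z**2 ↦ -1·1·1·64 = -64
Sum: F(2, 3, 8) = (6) + (-18) + (24) + (-64) = -52.
Reducing mod 11: -52 ≡ 3 (mod 11).
Since F(a, b, c) ≡ 3 ≠ 0 (mod 11), P does NOT lie on the curve.


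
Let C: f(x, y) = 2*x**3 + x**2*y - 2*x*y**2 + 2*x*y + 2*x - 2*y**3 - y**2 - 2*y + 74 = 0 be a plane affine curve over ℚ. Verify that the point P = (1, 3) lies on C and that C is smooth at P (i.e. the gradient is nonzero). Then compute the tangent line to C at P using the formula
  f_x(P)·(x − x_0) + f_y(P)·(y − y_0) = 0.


Tangent line at P: 2*x - 71*y + 211 = 0.

Step 1: f(1, 3) = 0, so P lies on C.
Step 2: partial derivatives
  f_x(x, y) = 6*x**2 + 2*x*y - 2*y**2 + 2*y + 2, f_y(x, y) = x**2 - 4*x*y + 2*x - 6*y**2 - 2*y - 2.
  f_x(P) = 2, f_y(P) = -71 (gradient nonzero, so P is smooth).
Step 3: tangent line at P: 2·(x − 1) + -71·(y − 3) = 0.
Expanding: 2*x - 71*y + 211 = 0.


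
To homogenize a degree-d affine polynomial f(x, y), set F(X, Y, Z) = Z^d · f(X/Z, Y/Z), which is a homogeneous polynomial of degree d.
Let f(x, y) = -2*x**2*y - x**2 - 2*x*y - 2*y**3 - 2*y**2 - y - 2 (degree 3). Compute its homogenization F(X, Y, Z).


F(X, Y, Z) = -2*X**2*Y - X**2*Z - 2*X*Y*Z - 2*Y**3 - 2*Y**2*Z - Y*Z**2 - 2*Z**3

deg(f) = 3.
Substitute x = X/Z, y = Y/Z into f, then multiply by Z^3.
  monomial -2·x^2·y^1 ↦ -2·X^2·Y^1·Z^0.
  monomial -1·x^2·y^0 ↦ -1·X^2·Y^0·Z^1.
  monomial -2·x^1·y^1 ↦ -2·X^1·Y^1·Z^1.
  monomial -2·x^0·y^3 ↦ -2·X^0·Y^3·Z^0.
  monomial -2·x^0·y^2 ↦ -2·X^0·Y^2·Z^1.
  monomial -1·x^0·y^1 ↦ -1·X^0·Y^1·Z^2.
  monomial -2·x^0·y^0 ↦ -2·X^0·Y^0·Z^3.
Collecting: F(X, Y, Z) = -2*X**2*Y - X**2*Z - 2*X*Y*Z - 2*Y**3 - 2*Y**2*Z - Y*Z**2 - 2*Z**3.


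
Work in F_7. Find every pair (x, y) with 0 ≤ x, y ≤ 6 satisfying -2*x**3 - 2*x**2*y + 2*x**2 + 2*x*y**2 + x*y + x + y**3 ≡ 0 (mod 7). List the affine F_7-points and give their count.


Affine F_7-points: {(0, 0), (2, 1), (2, 4), (2, 5), (4, 3), (6, 5)}; count = 6.

For each of the 49 pairs (x, y) ∈ F_7², evaluate f(x, y) mod 7. Record the zeros.
  x = 0: [0↦0, 1↦1, 2↦1, 3↦6, 4↦1, 5↦6, 6↦6]  zeros at y ∈ {0}
  x = 1: [0↦1, 1↦3, 2↦1, 3↦1, 4↦2, 5↦3, 6↦3]  zeros at y ∈ ∅
  x = 2: [0↦1, 1↦0, 2↦6, 3↦4, 4↦0, 5↦0, 6↦3]  zeros at y ∈ {1, 4, 5}
  x = 3: [0↦2, 1↦1, 2↦4, 3↦3, 4↦4, 5↦6, 6↦1]  zeros at y ∈ ∅
  x = 4: [0↦6, 1↦1, 2↦4, 3↦0, 4↦2, 5↦2, 6↦6]  zeros at y ∈ {3}
  x = 5: [0↦1, 1↦2, 2↦1, 3↦4, 4↦3, 5↦4, 6↦6]  zeros at y ∈ ∅
  x = 6: [0↦3, 1↦6, 2↦4, 3↦3, 4↦2, 5↦0, 6↦3]  zeros at y ∈ {5}
Collecting zeros: affine points = {(0, 0), (2, 1), (2, 4), (2, 5), (4, 3), (6, 5)}.
Total count |C(F_7)_aff| = 6.


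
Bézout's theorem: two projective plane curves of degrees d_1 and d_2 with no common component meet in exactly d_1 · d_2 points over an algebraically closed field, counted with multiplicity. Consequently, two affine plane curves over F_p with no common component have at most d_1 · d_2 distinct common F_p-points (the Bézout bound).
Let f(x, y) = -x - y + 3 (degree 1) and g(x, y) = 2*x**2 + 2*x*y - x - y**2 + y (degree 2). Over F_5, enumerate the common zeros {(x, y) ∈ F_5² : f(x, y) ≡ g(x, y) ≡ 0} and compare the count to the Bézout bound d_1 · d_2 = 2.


Common zeros: {(2, 1), (3, 0)}; count = 2; Bézout bound = 2.

deg(f) = 1, deg(g) = 2, so Bézout bound = 2.
Scan x ∈ F_5. For each x, list the y ∈ F_5 with f(x, y) ≡ 0 and those with g(x, y) ≡ 0 (mod 5); the common zeros in that column are the intersection.
  x = 0: f ≡ 0 at y ∈ {3}; g ≡ 0 at y ∈ {0, 1}; common: ∅.
  x = 1: f ≡ 0 at y ∈ {2}; g ≡ 0 at y ∈ ∅; common: ∅.
  x = 2: f ≡ 0 at y ∈ {1}; g ≡ 0 at y ∈ {1, 4}; common: {1}.
  x = 3: f ≡ 0 at y ∈ {0}; g ≡ 0 at y ∈ {0, 2}; common: {0}.
  x = 4: f ≡ 0 at y ∈ {4}; g ≡ 0 at y ∈ ∅; common: ∅.
Collecting: common zeros = {(2, 1), (3, 0)}, so the count is 2.
Comparison with the Bézout bound: 2 ≤ 2 = deg(f)·deg(g), as expected for curves with no common component (the bound is attained).


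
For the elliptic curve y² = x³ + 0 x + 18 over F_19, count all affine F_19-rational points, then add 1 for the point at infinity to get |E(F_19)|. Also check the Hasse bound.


Affine points = {(1, 0), (2, 8), (2, 11), (3, 8), (3, 11), (4, 5), (4, 14), (6, 5), (6, 14), (7, 0), (8, 6), (8, 13), (9, 5), (9, 14), (10, 7), (10, 12), (11, 0), (12, 6), (12, 13), (13, 7), (13, 12), (14, 8), (14, 11), (15, 7), (15, 12), (18, 6), (18, 13)}; affine count = 27; |E(F_19)| = 28.

Discriminant check: Δ ∝ 4a³ + 27b² = 4·0³ + 27·18² = 4·0 + 27·324 ≡ 8 (mod 19). Nonzero ⇒ E is nonsingular.
For each x ∈ F_19, compute rhs = x³ + 0·x + 18 mod 19, then count y ∈ F_19 with y² ≡ rhs.
  x = 0: rhs = 18, matching y values: none (0 points).
  x = 1: rhs = 0, matching y values: 0 (1 points).
  x = 2: rhs = 7, matching y values: 8, 11 (2 points).
  x = 3: rhs = 7, matching y values: 8, 11 (2 points).
  x = 4: rhs = 6, matching y values: 5, 14 (2 points).
  x = 5: rhs = 10, matching y values: none (0 points).
  x = 6: rhs = 6, matching y values: 5, 14 (2 points).
  x = 7: rhs = 0, matching y values: 0 (1 points).
  x = 8: rhs = 17, matching y values: 6, 13 (2 points).
  x = 9: rhs = 6, matching y values: 5, 14 (2 points).
  x = 10: rhs = 11, matching y values: 7, 12 (2 points).
  x = 11: rhs = 0, matching y values: 0 (1 points).
  x = 12: rhs = 17, matching y values: 6, 13 (2 points).
  x = 13: rhs = 11, matching y values: 7, 12 (2 points).
  x = 14: rhs = 7, matching y values: 8, 11 (2 points).
  x = 15: rhs = 11, matching y values: 7, 12 (2 points).
  x = 16: rhs = 10, matching y values: none (0 points).
  x = 17: rhs = 10, matching y values: none (0 points).
  x = 18: rhs = 17, matching y values: 6, 13 (2 points).
Total affine count: 27.
Full point count |E(F_19)| = 27 + 1 = 28.
Hasse bound: |28 − (19+1)| = |8| = 8 ≤ 2√19 ≈ 8.7178 ✓.


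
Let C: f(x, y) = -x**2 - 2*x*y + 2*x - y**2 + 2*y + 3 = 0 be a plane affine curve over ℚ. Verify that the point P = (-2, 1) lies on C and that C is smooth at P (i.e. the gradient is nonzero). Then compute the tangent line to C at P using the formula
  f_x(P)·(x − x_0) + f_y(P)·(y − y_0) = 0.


Tangent line at P: 4*x + 4*y + 4 = 0.

Step 1: f(-2, 1) = 0, so P lies on C.
Step 2: partial derivatives
  f_x(x, y) = -2*x - 2*y + 2, f_y(x, y) = -2*x - 2*y + 2.
  f_x(P) = 4, f_y(P) = 4 (gradient nonzero, so P is smooth).
Step 3: tangent line at P: 4·(x − -2) + 4·(y − 1) = 0.
Expanding: 4*x + 4*y + 4 = 0.


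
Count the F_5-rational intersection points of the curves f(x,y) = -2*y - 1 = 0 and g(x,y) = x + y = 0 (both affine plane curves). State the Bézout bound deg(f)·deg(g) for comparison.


Common zeros: {(3, 2)}; count = 1; Bézout bound = 1.

deg(f) = 1, deg(g) = 1, so Bézout bound = 1.
Scan x ∈ F_5. For each x, list the y ∈ F_5 with f(x, y) ≡ 0 and those with g(x, y) ≡ 0 (mod 5); the common zeros in that column are the intersection.
  x = 0: f ≡ 0 at y ∈ {2}; g ≡ 0 at y ∈ {0}; common: ∅.
  x = 1: f ≡ 0 at y ∈ {2}; g ≡ 0 at y ∈ {4}; common: ∅.
  x = 2: f ≡ 0 at y ∈ {2}; g ≡ 0 at y ∈ {3}; common: ∅.
  x = 3: f ≡ 0 at y ∈ {2}; g ≡ 0 at y ∈ {2}; common: {2}.
  x = 4: f ≡ 0 at y ∈ {2}; g ≡ 0 at y ∈ {1}; common: ∅.
Collecting: common zeros = {(3, 2)}, so the count is 1.
Comparison with the Bézout bound: 1 ≤ 1 = deg(f)·deg(g), as expected for curves with no common component (the bound is attained).


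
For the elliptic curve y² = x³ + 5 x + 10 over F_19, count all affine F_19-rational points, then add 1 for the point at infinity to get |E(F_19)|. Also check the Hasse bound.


Affine points = {(1, 4), (1, 15), (2, 3), (2, 16), (6, 3), (6, 16), (8, 7), (8, 12), (9, 9), (9, 10), (11, 3), (11, 16), (13, 7), (13, 12), (16, 5), (16, 14), (17, 7), (17, 12), (18, 2), (18, 17)}; affine count = 20; |E(F_19)| = 21.

Discriminant check: Δ ∝ 4a³ + 27b² = 4·5³ + 27·10² = 4·125 + 27·100 ≡ 8 (mod 19). Nonzero ⇒ E is nonsingular.
For each x ∈ F_19, compute rhs = x³ + 5·x + 10 mod 19, then count y ∈ F_19 with y² ≡ rhs.
  x = 0: rhs = 10, matching y values: none (0 points).
  x = 1: rhs = 16, matching y values: 4, 15 (2 points).
  x = 2: rhs = 9, matching y values: 3, 16 (2 points).
  x = 3: rhs = 14, matching y values: none (0 points).
  x = 4: rhs = 18, matching y values: none (0 points).
  x = 5: rhs = 8, matching y values: none (0 points).
  x = 6: rhs = 9, matching y values: 3, 16 (2 points).
  x = 7: rhs = 8, matching y values: none (0 points).
  x = 8: rhs = 11, matching y values: 7, 12 (2 points).
  x = 9: rhs = 5, matching y values: 9, 10 (2 points).
  x = 10: rhs = 15, matching y values: none (0 points).
  x = 11: rhs = 9, matching y values: 3, 16 (2 points).
  x = 12: rhs = 12, matching y values: none (0 points).
  x = 13: rhs = 11, matching y values: 7, 12 (2 points).
  x = 14: rhs = 12, matching y values: none (0 points).
  x = 15: rhs = 2, matching y values: none (0 points).
  x = 16: rhs = 6, matching y values: 5, 14 (2 points).
  x = 17: rhs = 11, matching y values: 7, 12 (2 points).
  x = 18: rhs = 4, matching y values: 2, 17 (2 points).
Total affine count: 20.
Full point count |E(F_19)| = 20 + 1 = 21.
Hasse bound: |21 − (19+1)| = |1| = 1 ≤ 2√19 ≈ 8.7178 ✓.


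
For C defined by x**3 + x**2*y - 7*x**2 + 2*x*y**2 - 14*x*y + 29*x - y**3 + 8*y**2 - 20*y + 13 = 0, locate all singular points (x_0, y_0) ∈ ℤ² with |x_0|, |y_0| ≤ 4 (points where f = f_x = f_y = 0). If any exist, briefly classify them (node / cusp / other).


Singular points: {(1, 3)}; classification: node.

Compute partial derivatives:
  f_x = 3*x**2 + 2*x*y - 14*x + 2*y**2 - 14*y + 29.
  f_y = x**2 + 4*x*y - 14*x - 3*y**2 + 16*y - 20.
Scan x_0 ∈ {−4, ..., 4}. For each x_0, f_y(x_0, y) is a polynomial in y; find its integer roots y ∈ {−4, ..., 4}, then test f_x and f at those candidates.
  x = -4: f_y(-4, y) = 52 - 3*y**2; no integer root y with |y| ≤ 4.
  x = -3: f_y(-3, y) = -3*y**2 + 4*y + 31; no integer root y with |y| ≤ 4.
  x = -2: f_y(-2, y) = -3*y**2 + 8*y + 12; no integer root y with |y| ≤ 4.
  x = -1: f_y(-1, y) = -3*y**2 + 12*y - 5; no integer root y with |y| ≤ 4.
  x = 0: f_y(0, y) = -3*y**2 + 16*y - 20; vanishes at y ∈ {2}. (0, 2): f_x = 9 ≠ 0.
  x = 1: f_y(1, y) = -3*y**2 + 20*y - 33; vanishes at y ∈ {3}. (1, 3): f_x = 0, f = 0 — SINGULAR.
  x = 2: f_y(2, y) = -3*y**2 + 24*y - 44; no integer root y with |y| ≤ 4.
  x = 3: f_y(3, y) = -3*y**2 + 28*y - 53; no integer root y with |y| ≤ 4.
  x = 4: f_y(4, y) = -3*y**2 + 32*y - 60; no integer root y with |y| ≤ 4.
Only singular point on the grid: (1, 3).
Classify: substitute x = 1 + u, y = 3 + v and expand: f = u**3 + u**2*v - u**2 + 2*u*v**2 - v**3 + v**2.
No constant or linear terms (consistent with a singular point). Quadratic part: -u**2 + v**2. Cubic part: u**3 + u**2*v + 2*u*v**2 - v**3.
The quadratic part v**2 - u**2 = (v − u)(v + u) splits into two distinct linear factors, so there are two distinct tangent lines y − 3 = ±(x − 1) — this is a node (ordinary double point).
Classification: node.


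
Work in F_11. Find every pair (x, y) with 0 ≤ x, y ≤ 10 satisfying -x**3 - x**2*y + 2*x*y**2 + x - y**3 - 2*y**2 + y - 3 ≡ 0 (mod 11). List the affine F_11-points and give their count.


Affine F_11-points: {(1, 2), (2, 1), (2, 5), (2, 7), (4, 2), (5, 7), (7, 9), (8, 7), (8, 8), (8, 10), (10, 3), (10, 6), (10, 9)}; count = 13.

For each of the 121 pairs (x, y) ∈ F_11², evaluate f(x, y) mod 11. Record the zeros.
  x = 0: [0↦8, 1↦6, 2↦5, 3↦10, 4↦4, 5↦3, 6↦1, 7↦3, 8↦3, 9↦6, 10↦6]  zeros at y ∈ ∅
  x = 1: [0↦8, 1↦7, 2↦0, 3↦3, 4↦10, 5↦4, 6↦1, 7↦6, 8↦2, 9↦5, 10↦9]  zeros at y ∈ {2}
  x = 2: [0↦2, 1↦0, 2↦7, 3↦6, 4↦2, 5↦0, 6↦5, 7↦0, 8↦1, 9↦2, 10↦8]  zeros at y ∈ {1, 5, 7}
  x = 3: [0↦6, 1↦1, 2↦9, 3↦2, 4↦7, 5↦7, 6↦7, 7↦1, 8↦5, 9↦2, 10↦8]  zeros at y ∈ ∅
  x = 4: [0↦3, 1↦4, 2↦0, 3↦7, 4↦8, 5↦8, 6↦1, 7↦3, 8↦8, 9↦10, 10↦3]  zeros at y ∈ {2}
  x = 5: [0↦9, 1↦3, 2↦7, 3↦4, 4↦10, 5↦8, 6↦3, 7↦0, 8↦4, 9↦9, 10↦9]  zeros at y ∈ {7}
  x = 6: [0↦7, 1↦3, 2↦2, 3↦9, 4↦7, 5↦1, 6↦7, 7↦8, 8↦9, 9↦4, 10↦9]  zeros at y ∈ ∅
  x = 7: [0↦2, 1↦9, 2↦1, 3↦5, 4↦4, 5↦3, 6↦7, 7↦10, 8↦6, 9↦0, 10↦8]  zeros at y ∈ {9}
  x = 8: [0↦10, 1↦4, 2↦9, 3↦8, 4↦6, 5↦8, 6↦8, 7↦0, 8↦0, 9↦2, 10↦0]  zeros at y ∈ {7, 8, 10}
  x = 9: [0↦3, 1↦4, 2↦9, 3↦1, 4↦7, 5↦10, 6↦4, 7↦5, 8↦7, 9↦4, 10↦1]  zeros at y ∈ ∅
  x = 10: [0↦8, 1↦3, 2↦6, 3↦0, 4↦1, 5↦3, 6↦0, 7↦8, 8↦10, 9↦0, 10↦5]  zeros at y ∈ {3, 6, 9}
Collecting zeros: affine points = {(1, 2), (2, 1), (2, 5), (2, 7), (4, 2), (5, 7), (7, 9), (8, 7), (8, 8), (8, 10), (10, 3), (10, 6), (10, 9)}.
Total count |C(F_11)_aff| = 13.


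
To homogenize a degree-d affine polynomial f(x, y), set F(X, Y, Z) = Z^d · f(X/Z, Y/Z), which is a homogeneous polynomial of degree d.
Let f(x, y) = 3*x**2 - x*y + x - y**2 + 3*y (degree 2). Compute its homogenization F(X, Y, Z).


F(X, Y, Z) = 3*X**2 - X*Y + X*Z - Y**2 + 3*Y*Z

deg(f) = 2.
Substitute x = X/Z, y = Y/Z into f, then multiply by Z^2.
  monomial 3·x^2·y^0 ↦ 3·X^2·Y^0·Z^0.
  monomial -1·x^1·y^1 ↦ -1·X^1·Y^1·Z^0.
  monomial 1·x^1·y^0 ↦ 1·X^1·Y^0·Z^1.
  monomial -1·x^0·y^2 ↦ -1·X^0·Y^2·Z^0.
  monomial 3·x^0·y^1 ↦ 3·X^0·Y^1·Z^1.
Collecting: F(X, Y, Z) = 3*X**2 - X*Y + X*Z - Y**2 + 3*Y*Z.


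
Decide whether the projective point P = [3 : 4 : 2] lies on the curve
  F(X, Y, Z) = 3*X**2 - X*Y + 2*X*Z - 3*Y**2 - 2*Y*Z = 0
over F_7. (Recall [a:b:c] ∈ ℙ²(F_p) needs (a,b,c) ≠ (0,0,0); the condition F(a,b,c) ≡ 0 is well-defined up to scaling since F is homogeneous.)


F(3,4,2) ≡ 5 (mod 7); P is NOT on the curve.

Evaluate F(3, 4, 2) term-by-term (mod 7).
  3*X**2 ↦ 3·9·1·1 = 27
  -X*Y ↦ -1·3·4·1 = -12
  2*X*Z ↦ 2·3·1·2 = 12
  -3*Y**2 ↦ -3·1·16·1 = -48
  -2*Y*Z ↦ -2·1·4·2 = -16
Sum: F(3, 4, 2) = (27) + (-12) + (12) + (-48) + (-16) = -37.
Reducing mod 7: -37 ≡ 5 (mod 7).
Since F(a, b, c) ≡ 5 ≠ 0 (mod 7), P does NOT lie on the curve.


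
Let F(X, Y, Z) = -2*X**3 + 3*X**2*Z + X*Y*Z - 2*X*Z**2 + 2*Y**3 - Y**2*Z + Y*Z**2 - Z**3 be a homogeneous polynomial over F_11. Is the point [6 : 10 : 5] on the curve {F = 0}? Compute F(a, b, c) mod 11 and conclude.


F(6,10,5) ≡ 6 (mod 11); P is NOT on the curve.

Evaluate F(6, 10, 5) term-by-term (mod 11).
  -2*X**3 ↦ -2·216·1·1 = -432
  3*X**2*Z ↦ 3·36·1·5 = 540
  X*Y*Z ↦ 1·6·10·5 = 300
  -2*X*Z**2 ↦ -2·6·1·25 = -300
  2*Y**3 ↦ 2·1·1000·1 = 2000
  -Y**2*Z ↦ -1·1·100·5 = -500
  Y*Z**2 ↦ 1·1·10·25 = 250
  -Z**3 ↦ -1·1·1·125 = -125
Sum: F(6, 10, 5) = (-432) + (540) + (300) + (-300) + (2000) + (-500) + (250) + (-125) = 1733.
Reducing mod 11: 1733 ≡ 6 (mod 11).
Since F(a, b, c) ≡ 6 ≠ 0 (mod 11), P does NOT lie on the curve.


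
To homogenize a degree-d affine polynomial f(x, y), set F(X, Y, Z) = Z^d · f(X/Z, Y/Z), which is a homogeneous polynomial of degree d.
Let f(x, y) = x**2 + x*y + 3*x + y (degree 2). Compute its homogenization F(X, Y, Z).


F(X, Y, Z) = X**2 + X*Y + 3*X*Z + Y*Z

deg(f) = 2.
Substitute x = X/Z, y = Y/Z into f, then multiply by Z^2.
  monomial 1·x^2·y^0 ↦ 1·X^2·Y^0·Z^0.
  monomial 1·x^1·y^1 ↦ 1·X^1·Y^1·Z^0.
  monomial 3·x^1·y^0 ↦ 3·X^1·Y^0·Z^1.
  monomial 1·x^0·y^1 ↦ 1·X^0·Y^1·Z^1.
Collecting: F(X, Y, Z) = X**2 + X*Y + 3*X*Z + Y*Z.


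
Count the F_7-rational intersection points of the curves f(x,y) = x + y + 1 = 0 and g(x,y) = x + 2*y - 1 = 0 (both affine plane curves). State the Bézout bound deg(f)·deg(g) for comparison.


Common zeros: {(4, 2)}; count = 1; Bézout bound = 1.

deg(f) = 1, deg(g) = 1, so Bézout bound = 1.
Scan x ∈ F_7. For each x, list the y ∈ F_7 with f(x, y) ≡ 0 and those with g(x, y) ≡ 0 (mod 7); the common zeros in that column are the intersection.
  x = 0: f ≡ 0 at y ∈ {6}; g ≡ 0 at y ∈ {4}; common: ∅.
  x = 1: f ≡ 0 at y ∈ {5}; g ≡ 0 at y ∈ {0}; common: ∅.
  x = 2: f ≡ 0 at y ∈ {4}; g ≡ 0 at y ∈ {3}; common: ∅.
  x = 3: f ≡ 0 at y ∈ {3}; g ≡ 0 at y ∈ {6}; common: ∅.
  x = 4: f ≡ 0 at y ∈ {2}; g ≡ 0 at y ∈ {2}; common: {2}.
  x = 5: f ≡ 0 at y ∈ {1}; g ≡ 0 at y ∈ {5}; common: ∅.
  x = 6: f ≡ 0 at y ∈ {0}; g ≡ 0 at y ∈ {1}; common: ∅.
Collecting: common zeros = {(4, 2)}, so the count is 1.
Comparison with the Bézout bound: 1 ≤ 1 = deg(f)·deg(g), as expected for curves with no common component (the bound is attained).


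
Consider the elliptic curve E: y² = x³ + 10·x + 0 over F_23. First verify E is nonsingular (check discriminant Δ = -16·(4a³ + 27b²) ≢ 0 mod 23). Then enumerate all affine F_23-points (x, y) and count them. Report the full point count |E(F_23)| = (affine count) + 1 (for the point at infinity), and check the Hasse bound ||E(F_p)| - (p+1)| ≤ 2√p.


Affine points = {(0, 0), (4, 9), (4, 14), (6, 0), (12, 10), (12, 13), (13, 2), (13, 21), (14, 3), (14, 20), (15, 11), (15, 12), (16, 1), (16, 22), (17, 0), (18, 3), (18, 20), (20, 9), (20, 14), (21, 8), (21, 15), (22, 9), (22, 14)}; affine count = 23; |E(F_23)| = 24.

Discriminant check: Δ ∝ 4a³ + 27b² = 4·10³ + 27·0² = 4·1000 + 27·0 ≡ 21 (mod 23). Nonzero ⇒ E is nonsingular.
For each x ∈ F_23, compute rhs = x³ + 10·x + 0 mod 23, then count y ∈ F_23 with y² ≡ rhs.
  x = 0: rhs = 0, matching y values: 0 (1 points).
  x = 1: rhs = 11, matching y values: none (0 points).
  x = 2: rhs = 5, matching y values: none (0 points).
  x = 3: rhs = 11, matching y values: none (0 points).
  x = 4: rhs = 12, matching y values: 9, 14 (2 points).
  x = 5: rhs = 14, matching y values: none (0 points).
  x = 6: rhs = 0, matching y values: 0 (1 points).
  x = 7: rhs = 22, matching y values: none (0 points).
  x = 8: rhs = 17, matching y values: none (0 points).
  x = 9: rhs = 14, matching y values: none (0 points).
  x = 10: rhs = 19, matching y values: none (0 points).
  x = 11: rhs = 15, matching y values: none (0 points).
  x = 12: rhs = 8, matching y values: 10, 13 (2 points).
  x = 13: rhs = 4, matching y values: 2, 21 (2 points).
  x = 14: rhs = 9, matching y values: 3, 20 (2 points).
  x = 15: rhs = 6, matching y values: 11, 12 (2 points).
  x = 16: rhs = 1, matching y values: 1, 22 (2 points).
  x = 17: rhs = 0, matching y values: 0 (1 points).
  x = 18: rhs = 9, matching y values: 3, 20 (2 points).
  x = 19: rhs = 11, matching y values: none (0 points).
  x = 20: rhs = 12, matching y values: 9, 14 (2 points).
  x = 21: rhs = 18, matching y values: 8, 15 (2 points).
  x = 22: rhs = 12, matching y values: 9, 14 (2 points).
Total affine count: 23.
Full point count |E(F_23)| = 23 + 1 = 24.
Hasse bound: |24 − (23+1)| = |0| = 0 ≤ 2√23 ≈ 9.5917 ✓.
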